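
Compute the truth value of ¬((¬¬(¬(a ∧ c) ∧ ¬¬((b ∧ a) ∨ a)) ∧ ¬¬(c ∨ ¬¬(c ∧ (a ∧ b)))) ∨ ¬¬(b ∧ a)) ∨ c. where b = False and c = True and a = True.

a ∧ c = True ∧ True = True
¬(a ∧ c) = ¬True = False
b ∧ a = False ∧ True = False
(b ∧ a) ∨ a = False ∨ True = True
¬((b ∧ a) ∨ a) = ¬True = False
¬¬((b ∧ a) ∨ a) = ¬False = True
¬(a ∧ c) ∧ ¬¬((b ∧ a) ∨ a) = False ∧ True = False
¬(¬(a ∧ c) ∧ ¬¬((b ∧ a) ∨ a)) = ¬False = True
¬¬(¬(a ∧ c) ∧ ¬¬((b ∧ a) ∨ a)) = ¬True = False
a ∧ b = True ∧ False = False
c ∧ (a ∧ b) = True ∧ False = False
¬(c ∧ (a ∧ b)) = ¬False = True
¬¬(c ∧ (a ∧ b)) = ¬True = False
c ∨ ¬¬(c ∧ (a ∧ b)) = True ∨ False = True
¬(c ∨ ¬¬(c ∧ (a ∧ b))) = ¬True = False
¬¬(c ∨ ¬¬(c ∧ (a ∧ b))) = ¬False = True
¬¬(¬(a ∧ c) ∧ ¬¬((b ∧ a) ∨ a)) ∧ ¬¬(c ∨ ¬¬(c ∧ (a ∧ b))) = False ∧ True = False
b ∧ a = False ∧ True = False
¬(b ∧ a) = ¬False = True
¬¬(b ∧ a) = ¬True = False
(¬¬(¬(a ∧ c) ∧ ¬¬((b ∧ a) ∨ a)) ∧ ¬¬(c ∨ ¬¬(c ∧ (a ∧ b)))) ∨ ¬¬(b ∧ a) = False ∨ False = False
¬((¬¬(¬(a ∧ c) ∧ ¬¬((b ∧ a) ∨ a)) ∧ ¬¬(c ∨ ¬¬(c ∧ (a ∧ b)))) ∨ ¬¬(b ∧ a)) = ¬False = True
¬((¬¬(¬(a ∧ c) ∧ ¬¬((b ∧ a) ∨ a)) ∧ ¬¬(c ∨ ¬¬(c ∧ (a ∧ b)))) ∨ ¬¬(b ∧ a)) ∨ c = True ∨ True = True

True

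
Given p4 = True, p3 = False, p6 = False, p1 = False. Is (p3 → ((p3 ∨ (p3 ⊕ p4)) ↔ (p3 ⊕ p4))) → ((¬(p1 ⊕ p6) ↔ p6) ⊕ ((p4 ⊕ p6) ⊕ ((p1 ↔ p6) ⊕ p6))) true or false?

False

p3 ⊕ p4 = False ⊕ True = True
p3 ∨ (p3 ⊕ p4) = False ∨ True = True
p3 ⊕ p4 = False ⊕ True = True
(p3 ∨ (p3 ⊕ p4)) ↔ (p3 ⊕ p4) = True ↔ True = True
p3 → ((p3 ∨ (p3 ⊕ p4)) ↔ (p3 ⊕ p4)) = False → True = True
p1 ⊕ p6 = False ⊕ False = False
¬(p1 ⊕ p6) = ¬False = True
¬(p1 ⊕ p6) ↔ p6 = True ↔ False = False
p4 ⊕ p6 = True ⊕ False = True
p1 ↔ p6 = False ↔ False = True
(p1 ↔ p6) ⊕ p6 = True ⊕ False = True
(p4 ⊕ p6) ⊕ ((p1 ↔ p6) ⊕ p6) = True ⊕ True = False
(¬(p1 ⊕ p6) ↔ p6) ⊕ ((p4 ⊕ p6) ⊕ ((p1 ↔ p6) ⊕ p6)) = False ⊕ False = False
(p3 → ((p3 ∨ (p3 ⊕ p4)) ↔ (p3 ⊕ p4))) → ((¬(p1 ⊕ p6) ↔ p6) ⊕ ((p4 ⊕ p6) ⊕ ((p1 ↔ p6) ⊕ p6))) = True → False = False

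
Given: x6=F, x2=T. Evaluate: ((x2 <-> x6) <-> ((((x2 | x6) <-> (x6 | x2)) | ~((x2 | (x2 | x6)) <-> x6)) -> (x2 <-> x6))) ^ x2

F

x2 <-> x6 = T <-> F = F
x2 | x6 = T | F = T
x6 | x2 = F | T = T
(x2 | x6) <-> (x6 | x2) = T <-> T = T
x2 | x6 = T | F = T
x2 | (x2 | x6) = T | T = T
(x2 | (x2 | x6)) <-> x6 = T <-> F = F
~((x2 | (x2 | x6)) <-> x6) = ~F = T
((x2 | x6) <-> (x6 | x2)) | ~((x2 | (x2 | x6)) <-> x6) = T | T = T
x2 <-> x6 = T <-> F = F
(((x2 | x6) <-> (x6 | x2)) | ~((x2 | (x2 | x6)) <-> x6)) -> (x2 <-> x6) = T -> F = F
(x2 <-> x6) <-> ((((x2 | x6) <-> (x6 | x2)) | ~((x2 | (x2 | x6)) <-> x6)) -> (x2 <-> x6)) = F <-> F = T
((x2 <-> x6) <-> ((((x2 | x6) <-> (x6 | x2)) | ~((x2 | (x2 | x6)) <-> x6)) -> (x2 <-> x6))) ^ x2 = T ^ T = F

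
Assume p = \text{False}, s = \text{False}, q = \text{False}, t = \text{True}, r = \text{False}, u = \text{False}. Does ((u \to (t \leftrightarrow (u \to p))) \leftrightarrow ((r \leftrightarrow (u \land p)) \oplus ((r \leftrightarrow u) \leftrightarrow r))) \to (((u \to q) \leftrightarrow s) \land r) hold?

\text{False}

Substituting p=\text{False}, s=\text{False}, q=\text{False}, t=\text{True}, r=\text{False}, u=\text{False}:
u \to p = \text{False} \to \text{False} = \text{True}
t \leftrightarrow (u \to p) = \text{True} \leftrightarrow \text{True} = \text{True}
u \to (t \leftrightarrow (u \to p)) = \text{False} \to \text{True} = \text{True}
u \land p = \text{False} \land \text{False} = \text{False}
r \leftrightarrow (u \land p) = \text{False} \leftrightarrow \text{False} = \text{True}
r \leftrightarrow u = \text{False} \leftrightarrow \text{False} = \text{True}
(r \leftrightarrow u) \leftrightarrow r = \text{True} \leftrightarrow \text{False} = \text{False}
(r \leftrightarrow (u \land p)) \oplus ((r \leftrightarrow u) \leftrightarrow r) = \text{True} \oplus \text{False} = \text{True}
(u \to (t \leftrightarrow (u \to p))) \leftrightarrow ((r \leftrightarrow (u \land p)) \oplus ((r \leftrightarrow u) \leftrightarrow r)) = \text{True} \leftrightarrow \text{True} = \text{True}
u \to q = \text{False} \to \text{False} = \text{True}
(u \to q) \leftrightarrow s = \text{True} \leftrightarrow \text{False} = \text{False}
((u \to q) \leftrightarrow s) \land r = \text{False} \land \text{False} = \text{False}
((u \to (t \leftrightarrow (u \to p))) \leftrightarrow ((r \leftrightarrow (u \land p)) \oplus ((r \leftrightarrow u) \leftrightarrow r))) \to (((u \to q) \leftrightarrow s) \land r) = \text{True} \to \text{False} = \text{False}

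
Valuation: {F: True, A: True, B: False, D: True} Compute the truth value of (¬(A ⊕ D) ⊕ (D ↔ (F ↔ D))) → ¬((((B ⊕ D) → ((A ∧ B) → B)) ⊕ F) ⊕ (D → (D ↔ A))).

True

A ⊕ D = True ⊕ True = False
¬(A ⊕ D) = ¬False = True
F ↔ D = True ↔ True = True
D ↔ (F ↔ D) = True ↔ True = True
¬(A ⊕ D) ⊕ (D ↔ (F ↔ D)) = True ⊕ True = False
B ⊕ D = False ⊕ True = True
A ∧ B = True ∧ False = False
(A ∧ B) → B = False → False = True
(B ⊕ D) → ((A ∧ B) → B) = True → True = True
((B ⊕ D) → ((A ∧ B) → B)) ⊕ F = True ⊕ True = False
D ↔ A = True ↔ True = True
D → (D ↔ A) = True → True = True
(((B ⊕ D) → ((A ∧ B) → B)) ⊕ F) ⊕ (D → (D ↔ A)) = False ⊕ True = True
¬((((B ⊕ D) → ((A ∧ B) → B)) ⊕ F) ⊕ (D → (D ↔ A))) = ¬True = False
(¬(A ⊕ D) ⊕ (D ↔ (F ↔ D))) → ¬((((B ⊕ D) → ((A ∧ B) → B)) ⊕ F) ⊕ (D → (D ↔ A))) = False → False = True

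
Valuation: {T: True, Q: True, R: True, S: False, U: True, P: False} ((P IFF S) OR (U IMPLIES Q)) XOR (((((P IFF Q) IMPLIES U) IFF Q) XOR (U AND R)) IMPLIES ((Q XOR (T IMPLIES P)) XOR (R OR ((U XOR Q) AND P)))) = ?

False

Substituting T=True, Q=True, R=True, S=False, U=True, P=False:
P IFF S = False IFF False = True
U IMPLIES Q = True IMPLIES True = True
(P IFF S) OR (U IMPLIES Q) = True OR True = True
P IFF Q = False IFF True = False
(P IFF Q) IMPLIES U = False IMPLIES True = True
((P IFF Q) IMPLIES U) IFF Q = True IFF True = True
U AND R = True AND True = True
(((P IFF Q) IMPLIES U) IFF Q) XOR (U AND R) = True XOR True = False
T IMPLIES P = True IMPLIES False = False
Q XOR (T IMPLIES P) = True XOR False = True
U XOR Q = True XOR True = False
(U XOR Q) AND P = False AND False = False
R OR ((U XOR Q) AND P) = True OR False = True
(Q XOR (T IMPLIES P)) XOR (R OR ((U XOR Q) AND P)) = True XOR True = False
((((P IFF Q) IMPLIES U) IFF Q) XOR (U AND R)) IMPLIES ((Q XOR (T IMPLIES P)) XOR (R OR ((U XOR Q) AND P))) = False IMPLIES False = True
((P IFF S) OR (U IMPLIES Q)) XOR (((((P IFF Q) IMPLIES U) IFF Q) XOR (U AND R)) IMPLIES ((Q XOR (T IMPLIES P)) XOR (R OR ((U XOR Q) AND P)))) = True XOR True = False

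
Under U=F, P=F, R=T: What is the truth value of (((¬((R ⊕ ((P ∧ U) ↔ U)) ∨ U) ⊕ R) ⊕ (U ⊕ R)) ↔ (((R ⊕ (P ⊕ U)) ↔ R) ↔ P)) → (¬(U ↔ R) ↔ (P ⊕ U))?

P ∧ U = F ∧ F = F
(P ∧ U) ↔ U = F ↔ F = T
R ⊕ ((P ∧ U) ↔ U) = T ⊕ T = F
(R ⊕ ((P ∧ U) ↔ U)) ∨ U = F ∨ F = F
¬((R ⊕ ((P ∧ U) ↔ U)) ∨ U) = ¬F = T
¬((R ⊕ ((P ∧ U) ↔ U)) ∨ U) ⊕ R = T ⊕ T = F
U ⊕ R = F ⊕ T = T
(¬((R ⊕ ((P ∧ U) ↔ U)) ∨ U) ⊕ R) ⊕ (U ⊕ R) = F ⊕ T = T
P ⊕ U = F ⊕ F = F
R ⊕ (P ⊕ U) = T ⊕ F = T
(R ⊕ (P ⊕ U)) ↔ R = T ↔ T = T
((R ⊕ (P ⊕ U)) ↔ R) ↔ P = T ↔ F = F
((¬((R ⊕ ((P ∧ U) ↔ U)) ∨ U) ⊕ R) ⊕ (U ⊕ R)) ↔ (((R ⊕ (P ⊕ U)) ↔ R) ↔ P) = T ↔ F = F
U ↔ R = F ↔ T = F
¬(U ↔ R) = ¬F = T
P ⊕ U = F ⊕ F = F
¬(U ↔ R) ↔ (P ⊕ U) = T ↔ F = F
(((¬((R ⊕ ((P ∧ U) ↔ U)) ∨ U) ⊕ R) ⊕ (U ⊕ R)) ↔ (((R ⊕ (P ⊕ U)) ↔ R) ↔ P)) → (¬(U ↔ R) ↔ (P ⊕ U)) = F → F = T

T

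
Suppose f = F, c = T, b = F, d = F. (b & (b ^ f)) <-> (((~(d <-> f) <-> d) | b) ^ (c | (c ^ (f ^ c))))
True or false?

T

b ^ f = F ^ F = F
b & (b ^ f) = F & F = F
d <-> f = F <-> F = T
~(d <-> f) = ~T = F
~(d <-> f) <-> d = F <-> F = T
(~(d <-> f) <-> d) | b = T | F = T
f ^ c = F ^ T = T
c ^ (f ^ c) = T ^ T = F
c | (c ^ (f ^ c)) = T | F = T
((~(d <-> f) <-> d) | b) ^ (c | (c ^ (f ^ c))) = T ^ T = F
(b & (b ^ f)) <-> (((~(d <-> f) <-> d) | b) ^ (c | (c ^ (f ^ c)))) = F <-> F = T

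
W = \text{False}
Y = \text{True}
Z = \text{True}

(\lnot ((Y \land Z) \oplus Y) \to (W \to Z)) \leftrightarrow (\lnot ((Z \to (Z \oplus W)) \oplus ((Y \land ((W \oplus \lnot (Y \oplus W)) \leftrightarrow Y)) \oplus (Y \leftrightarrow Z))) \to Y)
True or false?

Y \land Z = \text{True} \land \text{True} = \text{True}
(Y \land Z) \oplus Y = \text{True} \oplus \text{True} = \text{False}
\lnot ((Y \land Z) \oplus Y) = \lnot \text{False} = \text{True}
W \to Z = \text{False} \to \text{True} = \text{True}
\lnot ((Y \land Z) \oplus Y) \to (W \to Z) = \text{True} \to \text{True} = \text{True}
Z \oplus W = \text{True} \oplus \text{False} = \text{True}
Z \to (Z \oplus W) = \text{True} \to \text{True} = \text{True}
Y \oplus W = \text{True} \oplus \text{False} = \text{True}
\lnot (Y \oplus W) = \lnot \text{True} = \text{False}
W \oplus \lnot (Y \oplus W) = \text{False} \oplus \text{False} = \text{False}
(W \oplus \lnot (Y \oplus W)) \leftrightarrow Y = \text{False} \leftrightarrow \text{True} = \text{False}
Y \land ((W \oplus \lnot (Y \oplus W)) \leftrightarrow Y) = \text{True} \land \text{False} = \text{False}
Y \leftrightarrow Z = \text{True} \leftrightarrow \text{True} = \text{True}
(Y \land ((W \oplus \lnot (Y \oplus W)) \leftrightarrow Y)) \oplus (Y \leftrightarrow Z) = \text{False} \oplus \text{True} = \text{True}
(Z \to (Z \oplus W)) \oplus ((Y \land ((W \oplus \lnot (Y \oplus W)) \leftrightarrow Y)) \oplus (Y \leftrightarrow Z)) = \text{True} \oplus \text{True} = \text{False}
\lnot ((Z \to (Z \oplus W)) \oplus ((Y \land ((W \oplus \lnot (Y \oplus W)) \leftrightarrow Y)) \oplus (Y \leftrightarrow Z))) = \lnot \text{False} = \text{True}
\lnot ((Z \to (Z \oplus W)) \oplus ((Y \land ((W \oplus \lnot (Y \oplus W)) \leftrightarrow Y)) \oplus (Y \leftrightarrow Z))) \to Y = \text{True} \to \text{True} = \text{True}
(\lnot ((Y \land Z) \oplus Y) \to (W \to Z)) \leftrightarrow (\lnot ((Z \to (Z \oplus W)) \oplus ((Y \land ((W \oplus \lnot (Y \oplus W)) \leftrightarrow Y)) \oplus (Y \leftrightarrow Z))) \to Y) = \text{True} \leftrightarrow \text{True} = \text{True}

\text{True}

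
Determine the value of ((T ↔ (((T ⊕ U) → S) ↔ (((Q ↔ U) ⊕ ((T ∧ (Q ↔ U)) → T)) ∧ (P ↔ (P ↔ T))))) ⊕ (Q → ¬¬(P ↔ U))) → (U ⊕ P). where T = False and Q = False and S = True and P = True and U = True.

Substituting T=False, Q=False, S=True, P=True, U=True:
T ⊕ U = False ⊕ True = True
(T ⊕ U) → S = True → True = True
Q ↔ U = False ↔ True = False
Q ↔ U = False ↔ True = False
T ∧ (Q ↔ U) = False ∧ False = False
(T ∧ (Q ↔ U)) → T = False → False = True
(Q ↔ U) ⊕ ((T ∧ (Q ↔ U)) → T) = False ⊕ True = True
P ↔ T = True ↔ False = False
P ↔ (P ↔ T) = True ↔ False = False
((Q ↔ U) ⊕ ((T ∧ (Q ↔ U)) → T)) ∧ (P ↔ (P ↔ T)) = True ∧ False = False
((T ⊕ U) → S) ↔ (((Q ↔ U) ⊕ ((T ∧ (Q ↔ U)) → T)) ∧ (P ↔ (P ↔ T))) = True ↔ False = False
T ↔ (((T ⊕ U) → S) ↔ (((Q ↔ U) ⊕ ((T ∧ (Q ↔ U)) → T)) ∧ (P ↔ (P ↔ T)))) = False ↔ False = True
P ↔ U = True ↔ True = True
¬(P ↔ U) = ¬True = False
¬¬(P ↔ U) = ¬False = True
Q → ¬¬(P ↔ U) = False → True = True
(T ↔ (((T ⊕ U) → S) ↔ (((Q ↔ U) ⊕ ((T ∧ (Q ↔ U)) → T)) ∧ (P ↔ (P ↔ T))))) ⊕ (Q → ¬¬(P ↔ U)) = True ⊕ True = False
U ⊕ P = True ⊕ True = False
((T ↔ (((T ⊕ U) → S) ↔ (((Q ↔ U) ⊕ ((T ∧ (Q ↔ U)) → T)) ∧ (P ↔ (P ↔ T))))) ⊕ (Q → ¬¬(P ↔ U))) → (U ⊕ P) = False → False = True

True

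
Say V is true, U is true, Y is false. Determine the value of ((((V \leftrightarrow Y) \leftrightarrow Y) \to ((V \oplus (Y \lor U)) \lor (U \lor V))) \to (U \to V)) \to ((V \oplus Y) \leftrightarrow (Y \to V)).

V \leftrightarrow Y = \text{True} \leftrightarrow \text{False} = \text{False}
(V \leftrightarrow Y) \leftrightarrow Y = \text{False} \leftrightarrow \text{False} = \text{True}
Y \lor U = \text{False} \lor \text{True} = \text{True}
V \oplus (Y \lor U) = \text{True} \oplus \text{True} = \text{False}
U \lor V = \text{True} \lor \text{True} = \text{True}
(V \oplus (Y \lor U)) \lor (U \lor V) = \text{False} \lor \text{True} = \text{True}
((V \leftrightarrow Y) \leftrightarrow Y) \to ((V \oplus (Y \lor U)) \lor (U \lor V)) = \text{True} \to \text{True} = \text{True}
U \to V = \text{True} \to \text{True} = \text{True}
(((V \leftrightarrow Y) \leftrightarrow Y) \to ((V \oplus (Y \lor U)) \lor (U \lor V))) \to (U \to V) = \text{True} \to \text{True} = \text{True}
V \oplus Y = \text{True} \oplus \text{False} = \text{True}
Y \to V = \text{False} \to \text{True} = \text{True}
(V \oplus Y) \leftrightarrow (Y \to V) = \text{True} \leftrightarrow \text{True} = \text{True}
((((V \leftrightarrow Y) \leftrightarrow Y) \to ((V \oplus (Y \lor U)) \lor (U \lor V))) \to (U \to V)) \to ((V \oplus Y) \leftrightarrow (Y \to V)) = \text{True} \to \text{True} = \text{True}

\text{True}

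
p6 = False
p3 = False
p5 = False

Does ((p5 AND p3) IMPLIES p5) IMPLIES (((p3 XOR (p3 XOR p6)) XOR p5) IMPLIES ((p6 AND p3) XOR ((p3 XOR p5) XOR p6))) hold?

p5 AND p3 = False AND False = False
(p5 AND p3) IMPLIES p5 = False IMPLIES False = True
p3 XOR p6 = False XOR False = False
p3 XOR (p3 XOR p6) = False XOR False = False
(p3 XOR (p3 XOR p6)) XOR p5 = False XOR False = False
p6 AND p3 = False AND False = False
p3 XOR p5 = False XOR False = False
(p3 XOR p5) XOR p6 = False XOR False = False
(p6 AND p3) XOR ((p3 XOR p5) XOR p6) = False XOR False = False
((p3 XOR (p3 XOR p6)) XOR p5) IMPLIES ((p6 AND p3) XOR ((p3 XOR p5) XOR p6)) = False IMPLIES False = True
((p5 AND p3) IMPLIES p5) IMPLIES (((p3 XOR (p3 XOR p6)) XOR p5) IMPLIES ((p6 AND p3) XOR ((p3 XOR p5) XOR p6))) = True IMPLIES True = True

True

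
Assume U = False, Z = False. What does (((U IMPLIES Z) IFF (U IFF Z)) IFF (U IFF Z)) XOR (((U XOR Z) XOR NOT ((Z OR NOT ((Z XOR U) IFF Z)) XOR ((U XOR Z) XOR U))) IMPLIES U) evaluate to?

U IMPLIES Z = False IMPLIES False = True
U IFF Z = False IFF False = True
(U IMPLIES Z) IFF (U IFF Z) = True IFF True = True
U IFF Z = False IFF False = True
((U IMPLIES Z) IFF (U IFF Z)) IFF (U IFF Z) = True IFF True = True
U XOR Z = False XOR False = False
Z XOR U = False XOR False = False
(Z XOR U) IFF Z = False IFF False = True
NOT ((Z XOR U) IFF Z) = NOT True = False
Z OR NOT ((Z XOR U) IFF Z) = False OR False = False
U XOR Z = False XOR False = False
(U XOR Z) XOR U = False XOR False = False
(Z OR NOT ((Z XOR U) IFF Z)) XOR ((U XOR Z) XOR U) = False XOR False = False
NOT ((Z OR NOT ((Z XOR U) IFF Z)) XOR ((U XOR Z) XOR U)) = NOT False = True
(U XOR Z) XOR NOT ((Z OR NOT ((Z XOR U) IFF Z)) XOR ((U XOR Z) XOR U)) = False XOR True = True
((U XOR Z) XOR NOT ((Z OR NOT ((Z XOR U) IFF Z)) XOR ((U XOR Z) XOR U))) IMPLIES U = True IMPLIES False = False
(((U IMPLIES Z) IFF (U IFF Z)) IFF (U IFF Z)) XOR (((U XOR Z) XOR NOT ((Z OR NOT ((Z XOR U) IFF Z)) XOR ((U XOR Z) XOR U))) IMPLIES U) = True XOR False = True

True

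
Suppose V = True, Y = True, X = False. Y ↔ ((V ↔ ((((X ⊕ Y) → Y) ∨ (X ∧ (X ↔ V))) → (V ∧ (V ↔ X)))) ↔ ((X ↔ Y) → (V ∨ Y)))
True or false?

False

X ⊕ Y = False ⊕ True = True
(X ⊕ Y) → Y = True → True = True
X ↔ V = False ↔ True = False
X ∧ (X ↔ V) = False ∧ False = False
((X ⊕ Y) → Y) ∨ (X ∧ (X ↔ V)) = True ∨ False = True
V ↔ X = True ↔ False = False
V ∧ (V ↔ X) = True ∧ False = False
(((X ⊕ Y) → Y) ∨ (X ∧ (X ↔ V))) → (V ∧ (V ↔ X)) = True → False = False
V ↔ ((((X ⊕ Y) → Y) ∨ (X ∧ (X ↔ V))) → (V ∧ (V ↔ X))) = True ↔ False = False
X ↔ Y = False ↔ True = False
V ∨ Y = True ∨ True = True
(X ↔ Y) → (V ∨ Y) = False → True = True
(V ↔ ((((X ⊕ Y) → Y) ∨ (X ∧ (X ↔ V))) → (V ∧ (V ↔ X)))) ↔ ((X ↔ Y) → (V ∨ Y)) = False ↔ True = False
Y ↔ ((V ↔ ((((X ⊕ Y) → Y) ∨ (X ∧ (X ↔ V))) → (V ∧ (V ↔ X)))) ↔ ((X ↔ Y) → (V ∨ Y))) = True ↔ False = False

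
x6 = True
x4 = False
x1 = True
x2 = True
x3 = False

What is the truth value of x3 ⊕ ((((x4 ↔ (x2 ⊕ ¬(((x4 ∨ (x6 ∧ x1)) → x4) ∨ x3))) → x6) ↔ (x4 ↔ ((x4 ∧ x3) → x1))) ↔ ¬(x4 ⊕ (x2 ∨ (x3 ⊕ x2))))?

True

x6 ∧ x1 = True ∧ True = True
x4 ∨ (x6 ∧ x1) = False ∨ True = True
(x4 ∨ (x6 ∧ x1)) → x4 = True → False = False
((x4 ∨ (x6 ∧ x1)) → x4) ∨ x3 = False ∨ False = False
¬(((x4 ∨ (x6 ∧ x1)) → x4) ∨ x3) = ¬False = True
x2 ⊕ ¬(((x4 ∨ (x6 ∧ x1)) → x4) ∨ x3) = True ⊕ True = False
x4 ↔ (x2 ⊕ ¬(((x4 ∨ (x6 ∧ x1)) → x4) ∨ x3)) = False ↔ False = True
(x4 ↔ (x2 ⊕ ¬(((x4 ∨ (x6 ∧ x1)) → x4) ∨ x3))) → x6 = True → True = True
x4 ∧ x3 = False ∧ False = False
(x4 ∧ x3) → x1 = False → True = True
x4 ↔ ((x4 ∧ x3) → x1) = False ↔ True = False
((x4 ↔ (x2 ⊕ ¬(((x4 ∨ (x6 ∧ x1)) → x4) ∨ x3))) → x6) ↔ (x4 ↔ ((x4 ∧ x3) → x1)) = True ↔ False = False
x3 ⊕ x2 = False ⊕ True = True
x2 ∨ (x3 ⊕ x2) = True ∨ True = True
x4 ⊕ (x2 ∨ (x3 ⊕ x2)) = False ⊕ True = True
¬(x4 ⊕ (x2 ∨ (x3 ⊕ x2))) = ¬True = False
(((x4 ↔ (x2 ⊕ ¬(((x4 ∨ (x6 ∧ x1)) → x4) ∨ x3))) → x6) ↔ (x4 ↔ ((x4 ∧ x3) → x1))) ↔ ¬(x4 ⊕ (x2 ∨ (x3 ⊕ x2))) = False ↔ False = True
x3 ⊕ ((((x4 ↔ (x2 ⊕ ¬(((x4 ∨ (x6 ∧ x1)) → x4) ∨ x3))) → x6) ↔ (x4 ↔ ((x4 ∧ x3) → x1))) ↔ ¬(x4 ⊕ (x2 ∨ (x3 ⊕ x2)))) = False ⊕ True = True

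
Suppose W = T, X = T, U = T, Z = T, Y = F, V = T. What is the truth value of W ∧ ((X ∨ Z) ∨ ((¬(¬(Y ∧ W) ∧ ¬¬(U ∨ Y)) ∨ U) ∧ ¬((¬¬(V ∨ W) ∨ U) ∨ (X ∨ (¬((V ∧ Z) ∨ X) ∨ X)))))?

T

Substituting W=T, X=T, U=T, Z=T, Y=F, V=T:
X ∨ Z = T ∨ T = T
Y ∧ W = F ∧ T = F
¬(Y ∧ W) = ¬F = T
U ∨ Y = T ∨ F = T
¬(U ∨ Y) = ¬T = F
¬¬(U ∨ Y) = ¬F = T
¬(Y ∧ W) ∧ ¬¬(U ∨ Y) = T ∧ T = T
¬(¬(Y ∧ W) ∧ ¬¬(U ∨ Y)) = ¬T = F
¬(¬(Y ∧ W) ∧ ¬¬(U ∨ Y)) ∨ U = F ∨ T = T
V ∨ W = T ∨ T = T
¬(V ∨ W) = ¬T = F
¬¬(V ∨ W) = ¬F = T
¬¬(V ∨ W) ∨ U = T ∨ T = T
V ∧ Z = T ∧ T = T
(V ∧ Z) ∨ X = T ∨ T = T
¬((V ∧ Z) ∨ X) = ¬T = F
¬((V ∧ Z) ∨ X) ∨ X = F ∨ T = T
X ∨ (¬((V ∧ Z) ∨ X) ∨ X) = T ∨ T = T
(¬¬(V ∨ W) ∨ U) ∨ (X ∨ (¬((V ∧ Z) ∨ X) ∨ X)) = T ∨ T = T
¬((¬¬(V ∨ W) ∨ U) ∨ (X ∨ (¬((V ∧ Z) ∨ X) ∨ X))) = ¬T = F
(¬(¬(Y ∧ W) ∧ ¬¬(U ∨ Y)) ∨ U) ∧ ¬((¬¬(V ∨ W) ∨ U) ∨ (X ∨ (¬((V ∧ Z) ∨ X) ∨ X))) = T ∧ F = F
(X ∨ Z) ∨ ((¬(¬(Y ∧ W) ∧ ¬¬(U ∨ Y)) ∨ U) ∧ ¬((¬¬(V ∨ W) ∨ U) ∨ (X ∨ (¬((V ∧ Z) ∨ X) ∨ X)))) = T ∨ F = T
W ∧ ((X ∨ Z) ∨ ((¬(¬(Y ∧ W) ∧ ¬¬(U ∨ Y)) ∨ U) ∧ ¬((¬¬(V ∨ W) ∨ U) ∨ (X ∨ (¬((V ∧ Z) ∨ X) ∨ X))))) = T ∧ T = T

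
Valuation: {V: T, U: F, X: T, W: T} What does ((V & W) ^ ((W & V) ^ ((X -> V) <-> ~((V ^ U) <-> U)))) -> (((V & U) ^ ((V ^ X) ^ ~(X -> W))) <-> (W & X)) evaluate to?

F

V & W = T & T = T
W & V = T & T = T
X -> V = T -> T = T
V ^ U = T ^ F = T
(V ^ U) <-> U = T <-> F = F
~((V ^ U) <-> U) = ~F = T
(X -> V) <-> ~((V ^ U) <-> U) = T <-> T = T
(W & V) ^ ((X -> V) <-> ~((V ^ U) <-> U)) = T ^ T = F
(V & W) ^ ((W & V) ^ ((X -> V) <-> ~((V ^ U) <-> U))) = T ^ F = T
V & U = T & F = F
V ^ X = T ^ T = F
X -> W = T -> T = T
~(X -> W) = ~T = F
(V ^ X) ^ ~(X -> W) = F ^ F = F
(V & U) ^ ((V ^ X) ^ ~(X -> W)) = F ^ F = F
W & X = T & T = T
((V & U) ^ ((V ^ X) ^ ~(X -> W))) <-> (W & X) = F <-> T = F
((V & W) ^ ((W & V) ^ ((X -> V) <-> ~((V ^ U) <-> U)))) -> (((V & U) ^ ((V ^ X) ^ ~(X -> W))) <-> (W & X)) = T -> F = F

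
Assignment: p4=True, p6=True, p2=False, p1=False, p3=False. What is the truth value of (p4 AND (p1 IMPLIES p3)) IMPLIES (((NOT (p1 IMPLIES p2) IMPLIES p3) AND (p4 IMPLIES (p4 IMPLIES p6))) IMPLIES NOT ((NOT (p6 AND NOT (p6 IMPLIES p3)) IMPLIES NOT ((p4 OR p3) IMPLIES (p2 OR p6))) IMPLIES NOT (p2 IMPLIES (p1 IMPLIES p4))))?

p1 IMPLIES p3 = False IMPLIES False = True
p4 AND (p1 IMPLIES p3) = True AND True = True
p1 IMPLIES p2 = False IMPLIES False = True
NOT (p1 IMPLIES p2) = NOT True = False
NOT (p1 IMPLIES p2) IMPLIES p3 = False IMPLIES False = True
p4 IMPLIES p6 = True IMPLIES True = True
p4 IMPLIES (p4 IMPLIES p6) = True IMPLIES True = True
(NOT (p1 IMPLIES p2) IMPLIES p3) AND (p4 IMPLIES (p4 IMPLIES p6)) = True AND True = True
p6 IMPLIES p3 = True IMPLIES False = False
NOT (p6 IMPLIES p3) = NOT False = True
p6 AND NOT (p6 IMPLIES p3) = True AND True = True
NOT (p6 AND NOT (p6 IMPLIES p3)) = NOT True = False
p4 OR p3 = True OR False = True
p2 OR p6 = False OR True = True
(p4 OR p3) IMPLIES (p2 OR p6) = True IMPLIES True = True
NOT ((p4 OR p3) IMPLIES (p2 OR p6)) = NOT True = False
NOT (p6 AND NOT (p6 IMPLIES p3)) IMPLIES NOT ((p4 OR p3) IMPLIES (p2 OR p6)) = False IMPLIES False = True
p1 IMPLIES p4 = False IMPLIES True = True
p2 IMPLIES (p1 IMPLIES p4) = False IMPLIES True = True
NOT (p2 IMPLIES (p1 IMPLIES p4)) = NOT True = False
(NOT (p6 AND NOT (p6 IMPLIES p3)) IMPLIES NOT ((p4 OR p3) IMPLIES (p2 OR p6))) IMPLIES NOT (p2 IMPLIES (p1 IMPLIES p4)) = True IMPLIES False = False
NOT ((NOT (p6 AND NOT (p6 IMPLIES p3)) IMPLIES NOT ((p4 OR p3) IMPLIES (p2 OR p6))) IMPLIES NOT (p2 IMPLIES (p1 IMPLIES p4))) = NOT False = True
((NOT (p1 IMPLIES p2) IMPLIES p3) AND (p4 IMPLIES (p4 IMPLIES p6))) IMPLIES NOT ((NOT (p6 AND NOT (p6 IMPLIES p3)) IMPLIES NOT ((p4 OR p3) IMPLIES (p2 OR p6))) IMPLIES NOT (p2 IMPLIES (p1 IMPLIES p4))) = True IMPLIES True = True
(p4 AND (p1 IMPLIES p3)) IMPLIES (((NOT (p1 IMPLIES p2) IMPLIES p3) AND (p4 IMPLIES (p4 IMPLIES p6))) IMPLIES NOT ((NOT (p6 AND NOT (p6 IMPLIES p3)) IMPLIES NOT ((p4 OR p3) IMPLIES (p2 OR p6))) IMPLIES NOT (p2 IMPLIES (p1 IMPLIES p4)))) = True IMPLIES True = True

True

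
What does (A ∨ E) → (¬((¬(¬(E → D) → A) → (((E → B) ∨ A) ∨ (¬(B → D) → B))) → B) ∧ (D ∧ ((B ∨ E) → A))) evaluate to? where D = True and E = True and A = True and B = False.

A ∨ E = True ∨ True = True
E → D = True → True = True
¬(E → D) = ¬True = False
¬(E → D) → A = False → True = True
¬(¬(E → D) → A) = ¬True = False
E → B = True → False = False
(E → B) ∨ A = False ∨ True = True
B → D = False → True = True
¬(B → D) = ¬True = False
¬(B → D) → B = False → False = True
((E → B) ∨ A) ∨ (¬(B → D) → B) = True ∨ True = True
¬(¬(E → D) → A) → (((E → B) ∨ A) ∨ (¬(B → D) → B)) = False → True = True
(¬(¬(E → D) → A) → (((E → B) ∨ A) ∨ (¬(B → D) → B))) → B = True → False = False
¬((¬(¬(E → D) → A) → (((E → B) ∨ A) ∨ (¬(B → D) → B))) → B) = ¬False = True
B ∨ E = False ∨ True = True
(B ∨ E) → A = True → True = True
D ∧ ((B ∨ E) → A) = True ∧ True = True
¬((¬(¬(E → D) → A) → (((E → B) ∨ A) ∨ (¬(B → D) → B))) → B) ∧ (D ∧ ((B ∨ E) → A)) = True ∧ True = True
(A ∨ E) → (¬((¬(¬(E → D) → A) → (((E → B) ∨ A) ∨ (¬(B → D) → B))) → B) ∧ (D ∧ ((B ∨ E) → A))) = True → True = True

True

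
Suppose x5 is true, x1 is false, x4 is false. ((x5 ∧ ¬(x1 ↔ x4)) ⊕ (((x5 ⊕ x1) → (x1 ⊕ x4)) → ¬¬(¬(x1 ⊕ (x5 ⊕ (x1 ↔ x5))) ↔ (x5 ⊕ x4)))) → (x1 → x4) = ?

True

Substituting x5=True, x1=False, x4=False:
x1 ↔ x4 = False ↔ False = True
¬(x1 ↔ x4) = ¬True = False
x5 ∧ ¬(x1 ↔ x4) = True ∧ False = False
x5 ⊕ x1 = True ⊕ False = True
x1 ⊕ x4 = False ⊕ False = False
(x5 ⊕ x1) → (x1 ⊕ x4) = True → False = False
x1 ↔ x5 = False ↔ True = False
x5 ⊕ (x1 ↔ x5) = True ⊕ False = True
x1 ⊕ (x5 ⊕ (x1 ↔ x5)) = False ⊕ True = True
¬(x1 ⊕ (x5 ⊕ (x1 ↔ x5))) = ¬True = False
x5 ⊕ x4 = True ⊕ False = True
¬(x1 ⊕ (x5 ⊕ (x1 ↔ x5))) ↔ (x5 ⊕ x4) = False ↔ True = False
¬(¬(x1 ⊕ (x5 ⊕ (x1 ↔ x5))) ↔ (x5 ⊕ x4)) = ¬False = True
¬¬(¬(x1 ⊕ (x5 ⊕ (x1 ↔ x5))) ↔ (x5 ⊕ x4)) = ¬True = False
((x5 ⊕ x1) → (x1 ⊕ x4)) → ¬¬(¬(x1 ⊕ (x5 ⊕ (x1 ↔ x5))) ↔ (x5 ⊕ x4)) = False → False = True
(x5 ∧ ¬(x1 ↔ x4)) ⊕ (((x5 ⊕ x1) → (x1 ⊕ x4)) → ¬¬(¬(x1 ⊕ (x5 ⊕ (x1 ↔ x5))) ↔ (x5 ⊕ x4))) = False ⊕ True = True
x1 → x4 = False → False = True
((x5 ∧ ¬(x1 ↔ x4)) ⊕ (((x5 ⊕ x1) → (x1 ⊕ x4)) → ¬¬(¬(x1 ⊕ (x5 ⊕ (x1 ↔ x5))) ↔ (x5 ⊕ x4)))) → (x1 → x4) = True → True = True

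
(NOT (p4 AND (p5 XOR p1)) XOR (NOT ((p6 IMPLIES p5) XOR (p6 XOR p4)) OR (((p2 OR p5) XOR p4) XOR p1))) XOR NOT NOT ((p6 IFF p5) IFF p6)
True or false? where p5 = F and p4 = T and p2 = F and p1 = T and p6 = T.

p5 XOR p1 = F XOR T = T
p4 AND (p5 XOR p1) = T AND T = T
NOT (p4 AND (p5 XOR p1)) = NOT T = F
p6 IMPLIES p5 = T IMPLIES F = F
p6 XOR p4 = T XOR T = F
(p6 IMPLIES p5) XOR (p6 XOR p4) = F XOR F = F
NOT ((p6 IMPLIES p5) XOR (p6 XOR p4)) = NOT F = T
p2 OR p5 = F OR F = F
(p2 OR p5) XOR p4 = F XOR T = T
((p2 OR p5) XOR p4) XOR p1 = T XOR T = F
NOT ((p6 IMPLIES p5) XOR (p6 XOR p4)) OR (((p2 OR p5) XOR p4) XOR p1) = T OR F = T
NOT (p4 AND (p5 XOR p1)) XOR (NOT ((p6 IMPLIES p5) XOR (p6 XOR p4)) OR (((p2 OR p5) XOR p4) XOR p1)) = F XOR T = T
p6 IFF p5 = T IFF F = F
(p6 IFF p5) IFF p6 = F IFF T = F
NOT ((p6 IFF p5) IFF p6) = NOT F = T
NOT NOT ((p6 IFF p5) IFF p6) = NOT T = F
(NOT (p4 AND (p5 XOR p1)) XOR (NOT ((p6 IMPLIES p5) XOR (p6 XOR p4)) OR (((p2 OR p5) XOR p4) XOR p1))) XOR NOT NOT ((p6 IFF p5) IFF p6) = T XOR F = T

T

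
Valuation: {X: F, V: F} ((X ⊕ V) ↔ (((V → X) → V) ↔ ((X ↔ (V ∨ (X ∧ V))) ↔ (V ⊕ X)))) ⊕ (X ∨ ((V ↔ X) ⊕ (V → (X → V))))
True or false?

X ⊕ V = F ⊕ F = F
V → X = F → F = T
(V → X) → V = T → F = F
X ∧ V = F ∧ F = F
V ∨ (X ∧ V) = F ∨ F = F
X ↔ (V ∨ (X ∧ V)) = F ↔ F = T
V ⊕ X = F ⊕ F = F
(X ↔ (V ∨ (X ∧ V))) ↔ (V ⊕ X) = T ↔ F = F
((V → X) → V) ↔ ((X ↔ (V ∨ (X ∧ V))) ↔ (V ⊕ X)) = F ↔ F = T
(X ⊕ V) ↔ (((V → X) → V) ↔ ((X ↔ (V ∨ (X ∧ V))) ↔ (V ⊕ X))) = F ↔ T = F
V ↔ X = F ↔ F = T
X → V = F → F = T
V → (X → V) = F → T = T
(V ↔ X) ⊕ (V → (X → V)) = T ⊕ T = F
X ∨ ((V ↔ X) ⊕ (V → (X → V))) = F ∨ F = F
((X ⊕ V) ↔ (((V → X) → V) ↔ ((X ↔ (V ∨ (X ∧ V))) ↔ (V ⊕ X)))) ⊕ (X ∨ ((V ↔ X) ⊕ (V → (X → V)))) = F ⊕ F = F

F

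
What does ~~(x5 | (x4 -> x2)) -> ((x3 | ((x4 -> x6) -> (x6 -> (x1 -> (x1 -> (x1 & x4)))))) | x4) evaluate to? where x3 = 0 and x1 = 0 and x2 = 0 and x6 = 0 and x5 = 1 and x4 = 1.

1

x4 -> x2 = 1 -> 0 = 0
x5 | (x4 -> x2) = 1 | 0 = 1
~(x5 | (x4 -> x2)) = ~1 = 0
~~(x5 | (x4 -> x2)) = ~0 = 1
x4 -> x6 = 1 -> 0 = 0
x1 & x4 = 0 & 1 = 0
x1 -> (x1 & x4) = 0 -> 0 = 1
x1 -> (x1 -> (x1 & x4)) = 0 -> 1 = 1
x6 -> (x1 -> (x1 -> (x1 & x4))) = 0 -> 1 = 1
(x4 -> x6) -> (x6 -> (x1 -> (x1 -> (x1 & x4)))) = 0 -> 1 = 1
x3 | ((x4 -> x6) -> (x6 -> (x1 -> (x1 -> (x1 & x4))))) = 0 | 1 = 1
(x3 | ((x4 -> x6) -> (x6 -> (x1 -> (x1 -> (x1 & x4)))))) | x4 = 1 | 1 = 1
~~(x5 | (x4 -> x2)) -> ((x3 | ((x4 -> x6) -> (x6 -> (x1 -> (x1 -> (x1 & x4)))))) | x4) = 1 -> 1 = 1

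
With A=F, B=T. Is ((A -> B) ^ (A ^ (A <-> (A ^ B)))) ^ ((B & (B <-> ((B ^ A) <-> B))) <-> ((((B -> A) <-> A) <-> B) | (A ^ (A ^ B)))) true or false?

Substituting A=F, B=T:
A -> B = F -> T = T
A ^ B = F ^ T = T
A <-> (A ^ B) = F <-> T = F
A ^ (A <-> (A ^ B)) = F ^ F = F
(A -> B) ^ (A ^ (A <-> (A ^ B))) = T ^ F = T
B ^ A = T ^ F = T
(B ^ A) <-> B = T <-> T = T
B <-> ((B ^ A) <-> B) = T <-> T = T
B & (B <-> ((B ^ A) <-> B)) = T & T = T
B -> A = T -> F = F
(B -> A) <-> A = F <-> F = T
((B -> A) <-> A) <-> B = T <-> T = T
A ^ B = F ^ T = T
A ^ (A ^ B) = F ^ T = T
(((B -> A) <-> A) <-> B) | (A ^ (A ^ B)) = T | T = T
(B & (B <-> ((B ^ A) <-> B))) <-> ((((B -> A) <-> A) <-> B) | (A ^ (A ^ B))) = T <-> T = T
((A -> B) ^ (A ^ (A <-> (A ^ B)))) ^ ((B & (B <-> ((B ^ A) <-> B))) <-> ((((B -> A) <-> A) <-> B) | (A ^ (A ^ B)))) = T ^ T = F

F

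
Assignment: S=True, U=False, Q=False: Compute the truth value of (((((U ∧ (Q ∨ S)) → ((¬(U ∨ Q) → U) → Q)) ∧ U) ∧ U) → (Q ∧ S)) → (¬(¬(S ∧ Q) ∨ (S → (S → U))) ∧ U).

False

Substituting S=True, U=False, Q=False:
Q ∨ S = False ∨ True = True
U ∧ (Q ∨ S) = False ∧ True = False
U ∨ Q = False ∨ False = False
¬(U ∨ Q) = ¬False = True
¬(U ∨ Q) → U = True → False = False
(¬(U ∨ Q) → U) → Q = False → False = True
(U ∧ (Q ∨ S)) → ((¬(U ∨ Q) → U) → Q) = False → True = True
((U ∧ (Q ∨ S)) → ((¬(U ∨ Q) → U) → Q)) ∧ U = True ∧ False = False
(((U ∧ (Q ∨ S)) → ((¬(U ∨ Q) → U) → Q)) ∧ U) ∧ U = False ∧ False = False
Q ∧ S = False ∧ True = False
((((U ∧ (Q ∨ S)) → ((¬(U ∨ Q) → U) → Q)) ∧ U) ∧ U) → (Q ∧ S) = False → False = True
S ∧ Q = True ∧ False = False
¬(S ∧ Q) = ¬False = True
S → U = True → False = False
S → (S → U) = True → False = False
¬(S ∧ Q) ∨ (S → (S → U)) = True ∨ False = True
¬(¬(S ∧ Q) ∨ (S → (S → U))) = ¬True = False
¬(¬(S ∧ Q) ∨ (S → (S → U))) ∧ U = False ∧ False = False
(((((U ∧ (Q ∨ S)) → ((¬(U ∨ Q) → U) → Q)) ∧ U) ∧ U) → (Q ∧ S)) → (¬(¬(S ∧ Q) ∨ (S → (S → U))) ∧ U) = True → False = False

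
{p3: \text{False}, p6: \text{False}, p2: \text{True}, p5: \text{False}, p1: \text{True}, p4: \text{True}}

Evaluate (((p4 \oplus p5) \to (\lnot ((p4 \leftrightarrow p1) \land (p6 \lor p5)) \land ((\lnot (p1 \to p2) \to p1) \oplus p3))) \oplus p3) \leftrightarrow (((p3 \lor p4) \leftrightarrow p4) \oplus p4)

\text{False}

p4 \oplus p5 = \text{True} \oplus \text{False} = \text{True}
p4 \leftrightarrow p1 = \text{True} \leftrightarrow \text{True} = \text{True}
p6 \lor p5 = \text{False} \lor \text{False} = \text{False}
(p4 \leftrightarrow p1) \land (p6 \lor p5) = \text{True} \land \text{False} = \text{False}
\lnot ((p4 \leftrightarrow p1) \land (p6 \lor p5)) = \lnot \text{False} = \text{True}
p1 \to p2 = \text{True} \to \text{True} = \text{True}
\lnot (p1 \to p2) = \lnot \text{True} = \text{False}
\lnot (p1 \to p2) \to p1 = \text{False} \to \text{True} = \text{True}
(\lnot (p1 \to p2) \to p1) \oplus p3 = \text{True} \oplus \text{False} = \text{True}
\lnot ((p4 \leftrightarrow p1) \land (p6 \lor p5)) \land ((\lnot (p1 \to p2) \to p1) \oplus p3) = \text{True} \land \text{True} = \text{True}
(p4 \oplus p5) \to (\lnot ((p4 \leftrightarrow p1) \land (p6 \lor p5)) \land ((\lnot (p1 \to p2) \to p1) \oplus p3)) = \text{True} \to \text{True} = \text{True}
((p4 \oplus p5) \to (\lnot ((p4 \leftrightarrow p1) \land (p6 \lor p5)) \land ((\lnot (p1 \to p2) \to p1) \oplus p3))) \oplus p3 = \text{True} \oplus \text{False} = \text{True}
p3 \lor p4 = \text{False} \lor \text{True} = \text{True}
(p3 \lor p4) \leftrightarrow p4 = \text{True} \leftrightarrow \text{True} = \text{True}
((p3 \lor p4) \leftrightarrow p4) \oplus p4 = \text{True} \oplus \text{True} = \text{False}
(((p4 \oplus p5) \to (\lnot ((p4 \leftrightarrow p1) \land (p6 \lor p5)) \land ((\lnot (p1 \to p2) \to p1) \oplus p3))) \oplus p3) \leftrightarrow (((p3 \lor p4) \leftrightarrow p4) \oplus p4) = \text{True} \leftrightarrow \text{False} = \text{False}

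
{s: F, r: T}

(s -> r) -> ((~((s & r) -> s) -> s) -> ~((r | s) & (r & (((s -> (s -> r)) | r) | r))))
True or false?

F

s -> r = F -> T = T
s & r = F & T = F
(s & r) -> s = F -> F = T
~((s & r) -> s) = ~T = F
~((s & r) -> s) -> s = F -> F = T
r | s = T | F = T
s -> r = F -> T = T
s -> (s -> r) = F -> T = T
(s -> (s -> r)) | r = T | T = T
((s -> (s -> r)) | r) | r = T | T = T
r & (((s -> (s -> r)) | r) | r) = T & T = T
(r | s) & (r & (((s -> (s -> r)) | r) | r)) = T & T = T
~((r | s) & (r & (((s -> (s -> r)) | r) | r))) = ~T = F
(~((s & r) -> s) -> s) -> ~((r | s) & (r & (((s -> (s -> r)) | r) | r))) = T -> F = F
(s -> r) -> ((~((s & r) -> s) -> s) -> ~((r | s) & (r & (((s -> (s -> r)) | r) | r)))) = T -> F = F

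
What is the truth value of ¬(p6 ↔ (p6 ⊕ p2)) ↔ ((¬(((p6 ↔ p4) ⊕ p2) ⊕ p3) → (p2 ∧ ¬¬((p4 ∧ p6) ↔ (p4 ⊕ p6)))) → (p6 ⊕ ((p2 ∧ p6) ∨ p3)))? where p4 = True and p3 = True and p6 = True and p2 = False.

False

p6 ⊕ p2 = True ⊕ False = True
p6 ↔ (p6 ⊕ p2) = True ↔ True = True
¬(p6 ↔ (p6 ⊕ p2)) = ¬True = False
p6 ↔ p4 = True ↔ True = True
(p6 ↔ p4) ⊕ p2 = True ⊕ False = True
((p6 ↔ p4) ⊕ p2) ⊕ p3 = True ⊕ True = False
¬(((p6 ↔ p4) ⊕ p2) ⊕ p3) = ¬False = True
p4 ∧ p6 = True ∧ True = True
p4 ⊕ p6 = True ⊕ True = False
(p4 ∧ p6) ↔ (p4 ⊕ p6) = True ↔ False = False
¬((p4 ∧ p6) ↔ (p4 ⊕ p6)) = ¬False = True
¬¬((p4 ∧ p6) ↔ (p4 ⊕ p6)) = ¬True = False
p2 ∧ ¬¬((p4 ∧ p6) ↔ (p4 ⊕ p6)) = False ∧ False = False
¬(((p6 ↔ p4) ⊕ p2) ⊕ p3) → (p2 ∧ ¬¬((p4 ∧ p6) ↔ (p4 ⊕ p6))) = True → False = False
p2 ∧ p6 = False ∧ True = False
(p2 ∧ p6) ∨ p3 = False ∨ True = True
p6 ⊕ ((p2 ∧ p6) ∨ p3) = True ⊕ True = False
(¬(((p6 ↔ p4) ⊕ p2) ⊕ p3) → (p2 ∧ ¬¬((p4 ∧ p6) ↔ (p4 ⊕ p6)))) → (p6 ⊕ ((p2 ∧ p6) ∨ p3)) = False → False = True
¬(p6 ↔ (p6 ⊕ p2)) ↔ ((¬(((p6 ↔ p4) ⊕ p2) ⊕ p3) → (p2 ∧ ¬¬((p4 ∧ p6) ↔ (p4 ⊕ p6)))) → (p6 ⊕ ((p2 ∧ p6) ∨ p3))) = False ↔ True = False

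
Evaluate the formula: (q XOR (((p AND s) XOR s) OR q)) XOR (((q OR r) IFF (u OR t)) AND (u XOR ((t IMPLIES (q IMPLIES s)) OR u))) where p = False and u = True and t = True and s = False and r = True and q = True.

Substituting p=False, u=True, t=True, s=False, r=True, q=True:
p AND s = False AND False = False
(p AND s) XOR s = False XOR False = False
((p AND s) XOR s) OR q = False OR True = True
q XOR (((p AND s) XOR s) OR q) = True XOR True = False
q OR r = True OR True = True
u OR t = True OR True = True
(q OR r) IFF (u OR t) = True IFF True = True
q IMPLIES s = True IMPLIES False = False
t IMPLIES (q IMPLIES s) = True IMPLIES False = False
(t IMPLIES (q IMPLIES s)) OR u = False OR True = True
u XOR ((t IMPLIES (q IMPLIES s)) OR u) = True XOR True = False
((q OR r) IFF (u OR t)) AND (u XOR ((t IMPLIES (q IMPLIES s)) OR u)) = True AND False = False
(q XOR (((p AND s) XOR s) OR q)) XOR (((q OR r) IFF (u OR t)) AND (u XOR ((t IMPLIES (q IMPLIES s)) OR u))) = False XOR False = False

False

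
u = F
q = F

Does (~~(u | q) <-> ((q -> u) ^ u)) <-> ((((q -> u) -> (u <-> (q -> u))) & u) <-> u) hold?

F

Substituting u=F, q=F:
u | q = F | F = F
~(u | q) = ~F = T
~~(u | q) = ~T = F
q -> u = F -> F = T
(q -> u) ^ u = T ^ F = T
~~(u | q) <-> ((q -> u) ^ u) = F <-> T = F
q -> u = F -> F = T
q -> u = F -> F = T
u <-> (q -> u) = F <-> T = F
(q -> u) -> (u <-> (q -> u)) = T -> F = F
((q -> u) -> (u <-> (q -> u))) & u = F & F = F
(((q -> u) -> (u <-> (q -> u))) & u) <-> u = F <-> F = T
(~~(u | q) <-> ((q -> u) ^ u)) <-> ((((q -> u) -> (u <-> (q -> u))) & u) <-> u) = F <-> T = F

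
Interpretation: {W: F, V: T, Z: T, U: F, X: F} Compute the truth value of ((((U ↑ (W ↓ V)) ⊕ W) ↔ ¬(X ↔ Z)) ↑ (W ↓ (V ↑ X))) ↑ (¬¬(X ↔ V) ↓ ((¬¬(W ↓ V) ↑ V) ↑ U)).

T

W ↓ V = F ↓ T = F
U ↑ (W ↓ V) = F ↑ F = T
(U ↑ (W ↓ V)) ⊕ W = T ⊕ F = T
X ↔ Z = F ↔ T = F
¬(X ↔ Z) = ¬F = T
((U ↑ (W ↓ V)) ⊕ W) ↔ ¬(X ↔ Z) = T ↔ T = T
V ↑ X = T ↑ F = T
W ↓ (V ↑ X) = F ↓ T = F
(((U ↑ (W ↓ V)) ⊕ W) ↔ ¬(X ↔ Z)) ↑ (W ↓ (V ↑ X)) = T ↑ F = T
X ↔ V = F ↔ T = F
¬(X ↔ V) = ¬F = T
¬¬(X ↔ V) = ¬T = F
W ↓ V = F ↓ T = F
¬(W ↓ V) = ¬F = T
¬¬(W ↓ V) = ¬T = F
¬¬(W ↓ V) ↑ V = F ↑ T = T
(¬¬(W ↓ V) ↑ V) ↑ U = T ↑ F = T
¬¬(X ↔ V) ↓ ((¬¬(W ↓ V) ↑ V) ↑ U) = F ↓ T = F
((((U ↑ (W ↓ V)) ⊕ W) ↔ ¬(X ↔ Z)) ↑ (W ↓ (V ↑ X))) ↑ (¬¬(X ↔ V) ↓ ((¬¬(W ↓ V) ↑ V) ↑ U)) = T ↑ F = T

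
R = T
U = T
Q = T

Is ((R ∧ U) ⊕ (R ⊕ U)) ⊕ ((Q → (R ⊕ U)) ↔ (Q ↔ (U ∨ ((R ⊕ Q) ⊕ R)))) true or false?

R ∧ U = T ∧ T = T
R ⊕ U = T ⊕ T = F
(R ∧ U) ⊕ (R ⊕ U) = T ⊕ F = T
R ⊕ U = T ⊕ T = F
Q → (R ⊕ U) = T → F = F
R ⊕ Q = T ⊕ T = F
(R ⊕ Q) ⊕ R = F ⊕ T = T
U ∨ ((R ⊕ Q) ⊕ R) = T ∨ T = T
Q ↔ (U ∨ ((R ⊕ Q) ⊕ R)) = T ↔ T = T
(Q → (R ⊕ U)) ↔ (Q ↔ (U ∨ ((R ⊕ Q) ⊕ R))) = F ↔ T = F
((R ∧ U) ⊕ (R ⊕ U)) ⊕ ((Q → (R ⊕ U)) ↔ (Q ↔ (U ∨ ((R ⊕ Q) ⊕ R)))) = T ⊕ F = T

T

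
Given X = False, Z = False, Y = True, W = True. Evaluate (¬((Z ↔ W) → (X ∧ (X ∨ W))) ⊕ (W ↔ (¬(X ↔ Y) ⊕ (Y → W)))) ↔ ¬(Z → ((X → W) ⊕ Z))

Z ↔ W = False ↔ True = False
X ∨ W = False ∨ True = True
X ∧ (X ∨ W) = False ∧ True = False
(Z ↔ W) → (X ∧ (X ∨ W)) = False → False = True
¬((Z ↔ W) → (X ∧ (X ∨ W))) = ¬True = False
X ↔ Y = False ↔ True = False
¬(X ↔ Y) = ¬False = True
Y → W = True → True = True
¬(X ↔ Y) ⊕ (Y → W) = True ⊕ True = False
W ↔ (¬(X ↔ Y) ⊕ (Y → W)) = True ↔ False = False
¬((Z ↔ W) → (X ∧ (X ∨ W))) ⊕ (W ↔ (¬(X ↔ Y) ⊕ (Y → W))) = False ⊕ False = False
X → W = False → True = True
(X → W) ⊕ Z = True ⊕ False = True
Z → ((X → W) ⊕ Z) = False → True = True
¬(Z → ((X → W) ⊕ Z)) = ¬True = False
(¬((Z ↔ W) → (X ∧ (X ∨ W))) ⊕ (W ↔ (¬(X ↔ Y) ⊕ (Y → W)))) ↔ ¬(Z → ((X → W) ⊕ Z)) = False ↔ False = True

True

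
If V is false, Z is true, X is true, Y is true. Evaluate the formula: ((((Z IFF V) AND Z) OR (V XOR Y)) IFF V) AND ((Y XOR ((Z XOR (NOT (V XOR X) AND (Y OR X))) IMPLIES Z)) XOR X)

Substituting V=False, Z=True, X=True, Y=True:
Z IFF V = True IFF False = False
(Z IFF V) AND Z = False AND True = False
V XOR Y = False XOR True = True
((Z IFF V) AND Z) OR (V XOR Y) = False OR True = True
(((Z IFF V) AND Z) OR (V XOR Y)) IFF V = True IFF False = False
V XOR X = False XOR True = True
NOT (V XOR X) = NOT True = False
Y OR X = True OR True = True
NOT (V XOR X) AND (Y OR X) = False AND True = False
Z XOR (NOT (V XOR X) AND (Y OR X)) = True XOR False = True
(Z XOR (NOT (V XOR X) AND (Y OR X))) IMPLIES Z = True IMPLIES True = True
Y XOR ((Z XOR (NOT (V XOR X) AND (Y OR X))) IMPLIES Z) = True XOR True = False
(Y XOR ((Z XOR (NOT (V XOR X) AND (Y OR X))) IMPLIES Z)) XOR X = False XOR True = True
((((Z IFF V) AND Z) OR (V XOR Y)) IFF V) AND ((Y XOR ((Z XOR (NOT (V XOR X) AND (Y OR X))) IMPLIES Z)) XOR X) = False AND True = False

False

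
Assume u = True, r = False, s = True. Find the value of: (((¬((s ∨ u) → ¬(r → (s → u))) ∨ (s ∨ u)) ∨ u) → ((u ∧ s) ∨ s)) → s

True

s ∨ u = True ∨ True = True
s → u = True → True = True
r → (s → u) = False → True = True
¬(r → (s → u)) = ¬True = False
(s ∨ u) → ¬(r → (s → u)) = True → False = False
¬((s ∨ u) → ¬(r → (s → u))) = ¬False = True
s ∨ u = True ∨ True = True
¬((s ∨ u) → ¬(r → (s → u))) ∨ (s ∨ u) = True ∨ True = True
(¬((s ∨ u) → ¬(r → (s → u))) ∨ (s ∨ u)) ∨ u = True ∨ True = True
u ∧ s = True ∧ True = True
(u ∧ s) ∨ s = True ∨ True = True
((¬((s ∨ u) → ¬(r → (s → u))) ∨ (s ∨ u)) ∨ u) → ((u ∧ s) ∨ s) = True → True = True
(((¬((s ∨ u) → ¬(r → (s → u))) ∨ (s ∨ u)) ∨ u) → ((u ∧ s) ∨ s)) → s = True → True = True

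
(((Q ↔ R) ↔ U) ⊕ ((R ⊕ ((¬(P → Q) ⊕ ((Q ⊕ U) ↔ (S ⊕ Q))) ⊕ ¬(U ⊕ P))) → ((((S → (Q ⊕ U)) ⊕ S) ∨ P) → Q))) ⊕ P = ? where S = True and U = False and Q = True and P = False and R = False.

False

Q ↔ R = True ↔ False = False
(Q ↔ R) ↔ U = False ↔ False = True
P → Q = False → True = True
¬(P → Q) = ¬True = False
Q ⊕ U = True ⊕ False = True
S ⊕ Q = True ⊕ True = False
(Q ⊕ U) ↔ (S ⊕ Q) = True ↔ False = False
¬(P → Q) ⊕ ((Q ⊕ U) ↔ (S ⊕ Q)) = False ⊕ False = False
U ⊕ P = False ⊕ False = False
¬(U ⊕ P) = ¬False = True
(¬(P → Q) ⊕ ((Q ⊕ U) ↔ (S ⊕ Q))) ⊕ ¬(U ⊕ P) = False ⊕ True = True
R ⊕ ((¬(P → Q) ⊕ ((Q ⊕ U) ↔ (S ⊕ Q))) ⊕ ¬(U ⊕ P)) = False ⊕ True = True
Q ⊕ U = True ⊕ False = True
S → (Q ⊕ U) = True → True = True
(S → (Q ⊕ U)) ⊕ S = True ⊕ True = False
((S → (Q ⊕ U)) ⊕ S) ∨ P = False ∨ False = False
(((S → (Q ⊕ U)) ⊕ S) ∨ P) → Q = False → True = True
(R ⊕ ((¬(P → Q) ⊕ ((Q ⊕ U) ↔ (S ⊕ Q))) ⊕ ¬(U ⊕ P))) → ((((S → (Q ⊕ U)) ⊕ S) ∨ P) → Q) = True → True = True
((Q ↔ R) ↔ U) ⊕ ((R ⊕ ((¬(P → Q) ⊕ ((Q ⊕ U) ↔ (S ⊕ Q))) ⊕ ¬(U ⊕ P))) → ((((S → (Q ⊕ U)) ⊕ S) ∨ P) → Q)) = True ⊕ True = False
(((Q ↔ R) ↔ U) ⊕ ((R ⊕ ((¬(P → Q) ⊕ ((Q ⊕ U) ↔ (S ⊕ Q))) ⊕ ¬(U ⊕ P))) → ((((S → (Q ⊕ U)) ⊕ S) ∨ P) → Q))) ⊕ P = False ⊕ False = False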